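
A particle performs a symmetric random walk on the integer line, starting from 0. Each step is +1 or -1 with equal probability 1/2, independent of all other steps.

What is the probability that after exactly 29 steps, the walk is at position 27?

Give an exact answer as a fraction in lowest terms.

Answer: 29/536870912

Derivation:
To reach position 27 after 29 steps: need 28 steps of +1 and 1 of -1.
Favorable paths: C(29,28) = 29
Total paths: 2^29 = 536870912
P = 29/536870912 = 29/536870912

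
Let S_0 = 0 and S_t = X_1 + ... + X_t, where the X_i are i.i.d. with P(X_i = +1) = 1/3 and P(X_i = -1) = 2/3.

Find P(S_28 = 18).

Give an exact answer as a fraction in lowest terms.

Answer: 116480/847288609443

Derivation:
To reach position 18 after 28 steps: need 23 steps of +1 and 5 steps of -1.
Number of such sequences: C(28,23) = 98280
Each has probability (1/3)^23 · (2/3)^5 = 32/22876792454961
P = 98280 · 32/22876792454961 = 116480/847288609443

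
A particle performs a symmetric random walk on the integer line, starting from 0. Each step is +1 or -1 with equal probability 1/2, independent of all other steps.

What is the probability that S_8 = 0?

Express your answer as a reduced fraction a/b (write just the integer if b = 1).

To reach position 0 after 8 steps: need 4 steps of +1 and 4 of -1.
Favorable paths: C(8,4) = 70
Total paths: 2^8 = 256
P = 70/256 = 35/128

Answer: 35/128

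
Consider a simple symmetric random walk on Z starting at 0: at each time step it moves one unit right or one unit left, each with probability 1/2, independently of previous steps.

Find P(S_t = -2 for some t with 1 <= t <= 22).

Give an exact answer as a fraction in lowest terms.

Count via complement. Let g(t,s) = #length-t paths at position s with S_1..S_t all ≠ -2.
g(t,s) = g(t-1,s-1) + g(t-1,s+1) for s ≠ -2; g(t,-2) = 0.
t=0: g(0,0)=1
t=1: g(1,-1)=1 g(1,1)=1
t=2: g(2,0)=2 g(2,2)=1
t=3: g(3,-1)=2 g(3,1)=3 g(3,3)=1
t=4: g(4,0)=5 g(4,2)=4 g(4,4)=1
t=5: g(5,-1)=5 g(5,1)=9 g(5,3)=5 g(5,5)=1
t=6: g(6,0)=14 g(6,2)=14 g(6,4)=6 g(6,6)=1
t=7: g(7,-1)=14 g(7,1)=28 g(7,3)=20 g(7,5)=7 g(7,7)=1
t=8: g(8,0)=42 g(8,2)=48 g(8,4)=27 g(8,6)=8 g(8,8)=1
t=9: g(9,-1)=42 g(9,1)=90 g(9,3)=75 g(9,5)=35 g(9,7)=9 g(9,9)=1
t=10: g(10,0)=132 g(10,2)=165 g(10,4)=110 g(10,6)=44 g(10,8)=10 g(10,10)=1
t=11: g(11,-1)=132 g(11,1)=297 g(11,3)=275 g(11,5)=154 g(11,7)=54 g(11,9)=11 g(11,11)=1
t=12: g(12,0)=429 g(12,2)=572 g(12,4)=429 g(12,6)=208 g(12,8)=65 g(12,10)=12 g(12,12)=1
t=13: g(13,-1)=429 g(13,1)=1001 g(13,3)=1001 g(13,5)=637 g(13,7)=273 g(13,9)=77 g(13,11)=13 g(13,13)=1
t=14: g(14,0)=1430 g(14,2)=2002 g(14,4)=1638 g(14,6)=910 g(14,8)=350 g(14,10)=90 g(14,12)=14 g(14,14)=1
t=15: g(15,-1)=1430 g(15,1)=3432 g(15,3)=3640 g(15,5)=2548 g(15,7)=1260 g(15,9)=440 g(15,11)=104 g(15,13)=15 g(15,15)=1
t=16: g(16,0)=4862 g(16,2)=7072 g(16,4)=6188 g(16,6)=3808 g(16,8)=1700 g(16,10)=544 g(16,12)=119 g(16,14)=16 g(16,16)=1
t=17: g(17,-1)=4862 g(17,1)=11934 g(17,3)=13260 g(17,5)=9996 g(17,7)=5508 g(17,9)=2244 g(17,11)=663 g(17,13)=135 g(17,15)=17 g(17,17)=1
t=18: g(18,0)=16796 g(18,2)=25194 g(18,4)=23256 g(18,6)=15504 g(18,8)=7752 g(18,10)=2907 g(18,12)=798 g(18,14)=152 g(18,16)=18 g(18,18)=1
t=19: g(19,-1)=16796 g(19,1)=41990 g(19,3)=48450 g(19,5)=38760 g(19,7)=23256 g(19,9)=10659 g(19,11)=3705 g(19,13)=950 g(19,15)=170 g(19,17)=19 g(19,19)=1
t=20: g(20,0)=58786 g(20,2)=90440 g(20,4)=87210 g(20,6)=62016 g(20,8)=33915 g(20,10)=14364 g(20,12)=4655 g(20,14)=1120 g(20,16)=189 g(20,18)=20 g(20,20)=1
t=21: g(21,-1)=58786 g(21,1)=149226 g(21,3)=177650 g(21,5)=149226 g(21,7)=95931 g(21,9)=48279 g(21,11)=19019 g(21,13)=5775 g(21,15)=1309 g(21,17)=209 g(21,19)=21 g(21,21)=1
t=22: g(22,0)=208012 g(22,2)=326876 g(22,4)=326876 g(22,6)=245157 g(22,8)=144210 g(22,10)=67298 g(22,12)=24794 g(22,14)=7084 g(22,16)=1518 g(22,18)=230 g(22,20)=22 g(22,22)=1
Paths never hitting -2: Σ_s g(22,s) = 1352078
Paths hitting -2: 2^22 - 1352078 = 2842226
P = 2842226/4194304 = 1421113/2097152

Answer: 1421113/2097152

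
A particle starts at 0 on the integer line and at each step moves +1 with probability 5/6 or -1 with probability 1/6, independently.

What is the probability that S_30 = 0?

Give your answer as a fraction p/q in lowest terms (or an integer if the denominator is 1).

Answer: 32873687744140625/1535235553616203874304

Derivation:
To be at 0 after 30 steps: need exactly 15 steps of +1 and 15 of -1.
Number of such sequences: C(30,15) = 155117520
Each has probability (5/6)^15 · (1/6)^15 = 30517578125/221073919720733357899776
P = 155117520 · 30517578125/221073919720733357899776 = 32873687744140625/1535235553616203874304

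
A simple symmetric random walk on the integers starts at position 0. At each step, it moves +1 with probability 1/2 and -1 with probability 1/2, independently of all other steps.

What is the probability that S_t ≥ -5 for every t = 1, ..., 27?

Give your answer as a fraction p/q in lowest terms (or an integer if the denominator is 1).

Answer: 50480055/67108864

Derivation:
Let f(t,s) = #length-t paths at position s with S_1..S_t all ≥ -5.
f(t,s) = f(t-1,s-1) + f(t-1,s+1) for s ≥ -5; f(t,s) = 0 for s < -5.
t=0: f(0,0)=1
t=1: f(1,-1)=1 f(1,1)=1
t=2: f(2,-2)=1 f(2,0)=2 f(2,2)=1
t=3: f(3,-3)=1 f(3,-1)=3 f(3,1)=3 f(3,3)=1
t=4: f(4,-4)=1 f(4,-2)=4 f(4,0)=6 f(4,2)=4 f(4,4)=1
t=5: f(5,-5)=1 f(5,-3)=5 f(5,-1)=10 f(5,1)=10 f(5,3)=5 f(5,5)=1
t=6: f(6,-4)=6 f(6,-2)=15 f(6,0)=20 f(6,2)=15 f(6,4)=6 f(6,6)=1
t=7: f(7,-5)=6 f(7,-3)=21 f(7,-1)=35 f(7,1)=35 f(7,3)=21 f(7,5)=7 f(7,7)=1
t=8: f(8,-4)=27 f(8,-2)=56 f(8,0)=70 f(8,2)=56 f(8,4)=28 f(8,6)=8 f(8,8)=1
t=9: f(9,-5)=27 f(9,-3)=83 f(9,-1)=126 f(9,1)=126 f(9,3)=84 f(9,5)=36 f(9,7)=9 f(9,9)=1
t=10: f(10,-4)=110 f(10,-2)=209 f(10,0)=252 f(10,2)=210 f(10,4)=120 f(10,6)=45 f(10,8)=10 f(10,10)=1
t=11: f(11,-5)=110 f(11,-3)=319 f(11,-1)=461 f(11,1)=462 f(11,3)=330 f(11,5)=165 f(11,7)=55 f(11,9)=11 f(11,11)=1
t=12: f(12,-4)=429 f(12,-2)=780 f(12,0)=923 f(12,2)=792 f(12,4)=495 f(12,6)=220 f(12,8)=66 f(12,10)=12 f(12,12)=1
t=13: f(13,-5)=429 f(13,-3)=1209 f(13,-1)=1703 f(13,1)=1715 f(13,3)=1287 f(13,5)=715 f(13,7)=286 f(13,9)=78 f(13,11)=13 f(13,13)=1
t=14: f(14,-4)=1638 f(14,-2)=2912 f(14,0)=3418 f(14,2)=3002 f(14,4)=2002 f(14,6)=1001 f(14,8)=364 f(14,10)=91 f(14,12)=14 f(14,14)=1
t=15: f(15,-5)=1638 f(15,-3)=4550 f(15,-1)=6330 f(15,1)=6420 f(15,3)=5004 f(15,5)=3003 f(15,7)=1365 f(15,9)=455 f(15,11)=105 f(15,13)=15 f(15,15)=1
t=16: f(16,-4)=6188 f(16,-2)=10880 f(16,0)=12750 f(16,2)=11424 f(16,4)=8007 f(16,6)=4368 f(16,8)=1820 f(16,10)=560 f(16,12)=120 f(16,14)=16 f(16,16)=1
t=17: f(17,-5)=6188 f(17,-3)=17068 f(17,-1)=23630 f(17,1)=24174 f(17,3)=19431 f(17,5)=12375 f(17,7)=6188 f(17,9)=2380 f(17,11)=680 f(17,13)=136 f(17,15)=17 f(17,17)=1
t=18: f(18,-4)=23256 f(18,-2)=40698 f(18,0)=47804 f(18,2)=43605 f(18,4)=31806 f(18,6)=18563 f(18,8)=8568 f(18,10)=3060 f(18,12)=816 f(18,14)=153 f(18,16)=18 f(18,18)=1
t=19: f(19,-5)=23256 f(19,-3)=63954 f(19,-1)=88502 f(19,1)=91409 f(19,3)=75411 f(19,5)=50369 f(19,7)=27131 f(19,9)=11628 f(19,11)=3876 f(19,13)=969 f(19,15)=171 f(19,17)=19 f(19,19)=1
t=20: f(20,-4)=87210 f(20,-2)=152456 f(20,0)=179911 f(20,2)=166820 f(20,4)=125780 f(20,6)=77500 f(20,8)=38759 f(20,10)=15504 f(20,12)=4845 f(20,14)=1140 f(20,16)=190 f(20,18)=20 f(20,20)=1
t=21: f(21,-5)=87210 f(21,-3)=239666 f(21,-1)=332367 f(21,1)=346731 f(21,3)=292600 f(21,5)=203280 f(21,7)=116259 f(21,9)=54263 f(21,11)=20349 f(21,13)=5985 f(21,15)=1330 f(21,17)=210 f(21,19)=21 f(21,21)=1
t=22: f(22,-4)=326876 f(22,-2)=572033 f(22,0)=679098 f(22,2)=639331 f(22,4)=495880 f(22,6)=319539 f(22,8)=170522 f(22,10)=74612 f(22,12)=26334 f(22,14)=7315 f(22,16)=1540 f(22,18)=231 f(22,20)=22 f(22,22)=1
t=23: f(23,-5)=326876 f(23,-3)=898909 f(23,-1)=1251131 f(23,1)=1318429 f(23,3)=1135211 f(23,5)=815419 f(23,7)=490061 f(23,9)=245134 f(23,11)=100946 f(23,13)=33649 f(23,15)=8855 f(23,17)=1771 f(23,19)=253 f(23,21)=23 f(23,23)=1
t=24: f(24,-4)=1225785 f(24,-2)=2150040 f(24,0)=2569560 f(24,2)=2453640 f(24,4)=1950630 f(24,6)=1305480 f(24,8)=735195 f(24,10)=346080 f(24,12)=134595 f(24,14)=42504 f(24,16)=10626 f(24,18)=2024 f(24,20)=276 f(24,22)=24 f(24,24)=1
t=25: f(25,-5)=1225785 f(25,-3)=3375825 f(25,-1)=4719600 f(25,1)=5023200 f(25,3)=4404270 f(25,5)=3256110 f(25,7)=2040675 f(25,9)=1081275 f(25,11)=480675 f(25,13)=177099 f(25,15)=53130 f(25,17)=12650 f(25,19)=2300 f(25,21)=300 f(25,23)=25 f(25,25)=1
t=26: f(26,-4)=4601610 f(26,-2)=8095425 f(26,0)=9742800 f(26,2)=9427470 f(26,4)=7660380 f(26,6)=5296785 f(26,8)=3121950 f(26,10)=1561950 f(26,12)=657774 f(26,14)=230229 f(26,16)=65780 f(26,18)=14950 f(26,20)=2600 f(26,22)=325 f(26,24)=26 f(26,26)=1
t=27: f(27,-5)=4601610 f(27,-3)=12697035 f(27,-1)=17838225 f(27,1)=19170270 f(27,3)=17087850 f(27,5)=12957165 f(27,7)=8418735 f(27,9)=4683900 f(27,11)=2219724 f(27,13)=888003 f(27,15)=296009 f(27,17)=80730 f(27,19)=17550 f(27,21)=2925 f(27,23)=351 f(27,25)=27 f(27,27)=1
Σ_s f(27,s) = 100960110
P = 100960110/134217728 = 50480055/67108864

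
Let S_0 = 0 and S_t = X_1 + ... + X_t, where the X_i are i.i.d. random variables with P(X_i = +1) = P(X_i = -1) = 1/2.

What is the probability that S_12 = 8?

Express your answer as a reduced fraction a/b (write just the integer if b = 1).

To reach position 8 after 12 steps: need 10 steps of +1 and 2 of -1.
Favorable paths: C(12,10) = 66
Total paths: 2^12 = 4096
P = 66/4096 = 33/2048

Answer: 33/2048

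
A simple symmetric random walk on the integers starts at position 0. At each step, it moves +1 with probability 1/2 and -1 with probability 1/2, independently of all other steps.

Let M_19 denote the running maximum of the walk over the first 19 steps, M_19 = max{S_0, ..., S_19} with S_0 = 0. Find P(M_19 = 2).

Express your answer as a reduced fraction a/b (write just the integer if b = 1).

Answer: 37791/262144

Derivation:
Let M_19 = max(S_0,...,S_19). Use the reflection principle: for j ≥ 1, #{paths with M_19 ≥ j} = #{S_19 ≥ j} + #{S_19 ≥ j+1}.
By reflection, #{M_19 ≥ 2} = #{S_19 ≥ 2} + #{S_19 ≥ 3} = 169766 + 169766 = 339532.
#{M_19 ≥ 3} = #{S_19 ≥ 3} + #{S_19 ≥ 4} = 169766 + 94184 = 263950.
#{M_19 = 2} = 339532 - 263950 = 75582.
P(M_19 = 2) = 75582/524288 = 37791/262144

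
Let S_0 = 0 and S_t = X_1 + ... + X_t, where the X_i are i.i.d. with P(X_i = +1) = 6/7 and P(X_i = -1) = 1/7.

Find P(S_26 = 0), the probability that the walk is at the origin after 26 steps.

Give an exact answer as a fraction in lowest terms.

Answer: 19405579168972800/1341068619663964900807

Derivation:
To be at 0 after 26 steps: need exactly 13 steps of +1 and 13 of -1.
Number of such sequences: C(26,13) = 10400600
Each has probability (6/7)^13 · (1/7)^13 = 13060694016/9387480337647754305649
P = 10400600 · 13060694016/9387480337647754305649 = 19405579168972800/1341068619663964900807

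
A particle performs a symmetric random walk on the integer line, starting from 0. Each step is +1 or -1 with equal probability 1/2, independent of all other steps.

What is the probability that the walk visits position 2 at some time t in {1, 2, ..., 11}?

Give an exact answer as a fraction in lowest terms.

Count via complement. Let g(t,s) = #length-t paths at position s with S_1..S_t all ≠ 2.
g(t,s) = g(t-1,s-1) + g(t-1,s+1) for s ≠ 2; g(t,2) = 0.
t=0: g(0,0)=1
t=1: g(1,-1)=1 g(1,1)=1
t=2: g(2,-2)=1 g(2,0)=2
t=3: g(3,-3)=1 g(3,-1)=3 g(3,1)=2
t=4: g(4,-4)=1 g(4,-2)=4 g(4,0)=5
t=5: g(5,-5)=1 g(5,-3)=5 g(5,-1)=9 g(5,1)=5
t=6: g(6,-6)=1 g(6,-4)=6 g(6,-2)=14 g(6,0)=14
t=7: g(7,-7)=1 g(7,-5)=7 g(7,-3)=20 g(7,-1)=28 g(7,1)=14
t=8: g(8,-8)=1 g(8,-6)=8 g(8,-4)=27 g(8,-2)=48 g(8,0)=42
t=9: g(9,-9)=1 g(9,-7)=9 g(9,-5)=35 g(9,-3)=75 g(9,-1)=90 g(9,1)=42
t=10: g(10,-10)=1 g(10,-8)=10 g(10,-6)=44 g(10,-4)=110 g(10,-2)=165 g(10,0)=132
t=11: g(11,-11)=1 g(11,-9)=11 g(11,-7)=54 g(11,-5)=154 g(11,-3)=275 g(11,-1)=297 g(11,1)=132
Paths never hitting 2: Σ_s g(11,s) = 924
Paths hitting 2: 2^11 - 924 = 1124
P = 1124/2048 = 281/512

Answer: 281/512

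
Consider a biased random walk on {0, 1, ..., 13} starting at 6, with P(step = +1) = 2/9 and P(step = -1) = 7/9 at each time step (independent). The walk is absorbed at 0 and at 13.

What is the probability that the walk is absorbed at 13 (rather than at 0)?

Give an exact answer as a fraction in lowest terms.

Answer: 3010176/19377800443

Derivation:
Biased walk: p = 2/9, q = 7/9, r = q/p = 7/2
Gambler's ruin: P(hit 13 before 0 | start at 6) = (1 - r^a)/(1 - r^N)
r^6 = 117649/64; r^13 = 96889010407/8192
P = (1 - 117649/64) / (1 - 96889010407/8192) = -117585/64 / -96889002215/8192 = 3010176/19377800443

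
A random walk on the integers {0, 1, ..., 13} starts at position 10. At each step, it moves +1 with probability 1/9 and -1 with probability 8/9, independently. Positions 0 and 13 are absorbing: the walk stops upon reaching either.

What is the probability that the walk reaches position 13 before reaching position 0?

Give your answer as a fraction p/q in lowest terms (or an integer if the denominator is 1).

Answer: 153391689/78536544841

Derivation:
Biased walk: p = 1/9, q = 8/9, r = q/p = 8
Gambler's ruin: P(hit 13 before 0 | start at 10) = (1 - r^a)/(1 - r^N)
r^10 = 1073741824; r^13 = 549755813888
P = (1 - 1073741824) / (1 - 549755813888) = -1073741823 / -549755813887 = 153391689/78536544841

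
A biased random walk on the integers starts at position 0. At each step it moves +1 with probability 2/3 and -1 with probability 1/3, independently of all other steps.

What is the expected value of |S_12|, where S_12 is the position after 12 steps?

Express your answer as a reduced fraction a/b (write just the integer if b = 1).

S_12 takes values m ≡ 0 (mod 2) with |m| ≤ 12; P(S_12=m) = C(12,(12+m)/2) · (2/3)^((12+m)/2) · (1/3)^((12-m)/2).
Distribution: P(S=-12)=1/531441, P(S=-10)=8/177147, P(S=-8)=88/177147, P(S=-6)=1760/531441, P(S=-4)=880/59049, P(S=-2)=2816/59049, P(S=0)=19712/177147, P(S=2)=11264/59049, P(S=4)=14080/59049, P(S=6)=112640/531441, P(S=8)=22528/177147, P(S=10)=8192/177147, P(S=12)=4096/531441
E[|S_12|] = Σ_m |m|·P(S_12=m) = 257372/59049

Answer: 257372/59049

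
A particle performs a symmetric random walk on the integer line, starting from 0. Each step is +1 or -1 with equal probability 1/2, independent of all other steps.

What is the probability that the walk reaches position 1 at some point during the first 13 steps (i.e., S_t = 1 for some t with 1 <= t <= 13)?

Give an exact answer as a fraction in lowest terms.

Answer: 1619/2048

Derivation:
Count via complement. Let g(t,s) = #length-t paths at position s with S_1..S_t all ≠ 1.
g(t,s) = g(t-1,s-1) + g(t-1,s+1) for s ≠ 1; g(t,1) = 0.
t=0: g(0,0)=1
t=1: g(1,-1)=1
t=2: g(2,-2)=1 g(2,0)=1
t=3: g(3,-3)=1 g(3,-1)=2
t=4: g(4,-4)=1 g(4,-2)=3 g(4,0)=2
t=5: g(5,-5)=1 g(5,-3)=4 g(5,-1)=5
t=6: g(6,-6)=1 g(6,-4)=5 g(6,-2)=9 g(6,0)=5
t=7: g(7,-7)=1 g(7,-5)=6 g(7,-3)=14 g(7,-1)=14
t=8: g(8,-8)=1 g(8,-6)=7 g(8,-4)=20 g(8,-2)=28 g(8,0)=14
t=9: g(9,-9)=1 g(9,-7)=8 g(9,-5)=27 g(9,-3)=48 g(9,-1)=42
t=10: g(10,-10)=1 g(10,-8)=9 g(10,-6)=35 g(10,-4)=75 g(10,-2)=90 g(10,0)=42
t=11: g(11,-11)=1 g(11,-9)=10 g(11,-7)=44 g(11,-5)=110 g(11,-3)=165 g(11,-1)=132
t=12: g(12,-12)=1 g(12,-10)=11 g(12,-8)=54 g(12,-6)=154 g(12,-4)=275 g(12,-2)=297 g(12,0)=132
t=13: g(13,-13)=1 g(13,-11)=12 g(13,-9)=65 g(13,-7)=208 g(13,-5)=429 g(13,-3)=572 g(13,-1)=429
Paths never hitting 1: Σ_s g(13,s) = 1716
Paths hitting 1: 2^13 - 1716 = 6476
P = 6476/8192 = 1619/2048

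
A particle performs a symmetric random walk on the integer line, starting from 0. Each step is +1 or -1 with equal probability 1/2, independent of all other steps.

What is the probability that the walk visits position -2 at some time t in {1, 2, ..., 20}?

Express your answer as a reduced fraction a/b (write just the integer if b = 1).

Answer: 173965/262144

Derivation:
Count via complement. Let g(t,s) = #length-t paths at position s with S_1..S_t all ≠ -2.
g(t,s) = g(t-1,s-1) + g(t-1,s+1) for s ≠ -2; g(t,-2) = 0.
t=0: g(0,0)=1
t=1: g(1,-1)=1 g(1,1)=1
t=2: g(2,0)=2 g(2,2)=1
t=3: g(3,-1)=2 g(3,1)=3 g(3,3)=1
t=4: g(4,0)=5 g(4,2)=4 g(4,4)=1
t=5: g(5,-1)=5 g(5,1)=9 g(5,3)=5 g(5,5)=1
t=6: g(6,0)=14 g(6,2)=14 g(6,4)=6 g(6,6)=1
t=7: g(7,-1)=14 g(7,1)=28 g(7,3)=20 g(7,5)=7 g(7,7)=1
t=8: g(8,0)=42 g(8,2)=48 g(8,4)=27 g(8,6)=8 g(8,8)=1
t=9: g(9,-1)=42 g(9,1)=90 g(9,3)=75 g(9,5)=35 g(9,7)=9 g(9,9)=1
t=10: g(10,0)=132 g(10,2)=165 g(10,4)=110 g(10,6)=44 g(10,8)=10 g(10,10)=1
t=11: g(11,-1)=132 g(11,1)=297 g(11,3)=275 g(11,5)=154 g(11,7)=54 g(11,9)=11 g(11,11)=1
t=12: g(12,0)=429 g(12,2)=572 g(12,4)=429 g(12,6)=208 g(12,8)=65 g(12,10)=12 g(12,12)=1
t=13: g(13,-1)=429 g(13,1)=1001 g(13,3)=1001 g(13,5)=637 g(13,7)=273 g(13,9)=77 g(13,11)=13 g(13,13)=1
t=14: g(14,0)=1430 g(14,2)=2002 g(14,4)=1638 g(14,6)=910 g(14,8)=350 g(14,10)=90 g(14,12)=14 g(14,14)=1
t=15: g(15,-1)=1430 g(15,1)=3432 g(15,3)=3640 g(15,5)=2548 g(15,7)=1260 g(15,9)=440 g(15,11)=104 g(15,13)=15 g(15,15)=1
t=16: g(16,0)=4862 g(16,2)=7072 g(16,4)=6188 g(16,6)=3808 g(16,8)=1700 g(16,10)=544 g(16,12)=119 g(16,14)=16 g(16,16)=1
t=17: g(17,-1)=4862 g(17,1)=11934 g(17,3)=13260 g(17,5)=9996 g(17,7)=5508 g(17,9)=2244 g(17,11)=663 g(17,13)=135 g(17,15)=17 g(17,17)=1
t=18: g(18,0)=16796 g(18,2)=25194 g(18,4)=23256 g(18,6)=15504 g(18,8)=7752 g(18,10)=2907 g(18,12)=798 g(18,14)=152 g(18,16)=18 g(18,18)=1
t=19: g(19,-1)=16796 g(19,1)=41990 g(19,3)=48450 g(19,5)=38760 g(19,7)=23256 g(19,9)=10659 g(19,11)=3705 g(19,13)=950 g(19,15)=170 g(19,17)=19 g(19,19)=1
t=20: g(20,0)=58786 g(20,2)=90440 g(20,4)=87210 g(20,6)=62016 g(20,8)=33915 g(20,10)=14364 g(20,12)=4655 g(20,14)=1120 g(20,16)=189 g(20,18)=20 g(20,20)=1
Paths never hitting -2: Σ_s g(20,s) = 352716
Paths hitting -2: 2^20 - 352716 = 695860
P = 695860/1048576 = 173965/262144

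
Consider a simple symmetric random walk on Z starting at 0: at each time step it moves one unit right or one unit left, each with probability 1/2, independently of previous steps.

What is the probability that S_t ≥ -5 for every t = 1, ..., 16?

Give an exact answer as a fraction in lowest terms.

Answer: 28067/32768

Derivation:
Let f(t,s) = #length-t paths at position s with S_1..S_t all ≥ -5.
f(t,s) = f(t-1,s-1) + f(t-1,s+1) for s ≥ -5; f(t,s) = 0 for s < -5.
t=0: f(0,0)=1
t=1: f(1,-1)=1 f(1,1)=1
t=2: f(2,-2)=1 f(2,0)=2 f(2,2)=1
t=3: f(3,-3)=1 f(3,-1)=3 f(3,1)=3 f(3,3)=1
t=4: f(4,-4)=1 f(4,-2)=4 f(4,0)=6 f(4,2)=4 f(4,4)=1
t=5: f(5,-5)=1 f(5,-3)=5 f(5,-1)=10 f(5,1)=10 f(5,3)=5 f(5,5)=1
t=6: f(6,-4)=6 f(6,-2)=15 f(6,0)=20 f(6,2)=15 f(6,4)=6 f(6,6)=1
t=7: f(7,-5)=6 f(7,-3)=21 f(7,-1)=35 f(7,1)=35 f(7,3)=21 f(7,5)=7 f(7,7)=1
t=8: f(8,-4)=27 f(8,-2)=56 f(8,0)=70 f(8,2)=56 f(8,4)=28 f(8,6)=8 f(8,8)=1
t=9: f(9,-5)=27 f(9,-3)=83 f(9,-1)=126 f(9,1)=126 f(9,3)=84 f(9,5)=36 f(9,7)=9 f(9,9)=1
t=10: f(10,-4)=110 f(10,-2)=209 f(10,0)=252 f(10,2)=210 f(10,4)=120 f(10,6)=45 f(10,8)=10 f(10,10)=1
t=11: f(11,-5)=110 f(11,-3)=319 f(11,-1)=461 f(11,1)=462 f(11,3)=330 f(11,5)=165 f(11,7)=55 f(11,9)=11 f(11,11)=1
t=12: f(12,-4)=429 f(12,-2)=780 f(12,0)=923 f(12,2)=792 f(12,4)=495 f(12,6)=220 f(12,8)=66 f(12,10)=12 f(12,12)=1
t=13: f(13,-5)=429 f(13,-3)=1209 f(13,-1)=1703 f(13,1)=1715 f(13,3)=1287 f(13,5)=715 f(13,7)=286 f(13,9)=78 f(13,11)=13 f(13,13)=1
t=14: f(14,-4)=1638 f(14,-2)=2912 f(14,0)=3418 f(14,2)=3002 f(14,4)=2002 f(14,6)=1001 f(14,8)=364 f(14,10)=91 f(14,12)=14 f(14,14)=1
t=15: f(15,-5)=1638 f(15,-3)=4550 f(15,-1)=6330 f(15,1)=6420 f(15,3)=5004 f(15,5)=3003 f(15,7)=1365 f(15,9)=455 f(15,11)=105 f(15,13)=15 f(15,15)=1
t=16: f(16,-4)=6188 f(16,-2)=10880 f(16,0)=12750 f(16,2)=11424 f(16,4)=8007 f(16,6)=4368 f(16,8)=1820 f(16,10)=560 f(16,12)=120 f(16,14)=16 f(16,16)=1
Σ_s f(16,s) = 56134
P = 56134/65536 = 28067/32768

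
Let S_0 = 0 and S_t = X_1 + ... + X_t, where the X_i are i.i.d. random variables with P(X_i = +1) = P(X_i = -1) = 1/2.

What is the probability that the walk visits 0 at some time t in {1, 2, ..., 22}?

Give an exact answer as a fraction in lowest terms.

Answer: 436109/524288

Derivation:
Count via complement. Let g(t,s) = #length-t paths at position s with S_1..S_t all ≠ 0.
g(t,s) = g(t-1,s-1) + g(t-1,s+1) for s ≠ 0; g(t,0) = 0.
t=0: g(0,0)=1
t=1: g(1,-1)=1 g(1,1)=1
t=2: g(2,-2)=1 g(2,2)=1
t=3: g(3,-3)=1 g(3,-1)=1 g(3,1)=1 g(3,3)=1
t=4: g(4,-4)=1 g(4,-2)=2 g(4,2)=2 g(4,4)=1
t=5: g(5,-5)=1 g(5,-3)=3 g(5,-1)=2 g(5,1)=2 g(5,3)=3 g(5,5)=1
t=6: g(6,-6)=1 g(6,-4)=4 g(6,-2)=5 g(6,2)=5 g(6,4)=4 g(6,6)=1
t=7: g(7,-7)=1 g(7,-5)=5 g(7,-3)=9 g(7,-1)=5 g(7,1)=5 g(7,3)=9 g(7,5)=5 g(7,7)=1
t=8: g(8,-8)=1 g(8,-6)=6 g(8,-4)=14 g(8,-2)=14 g(8,2)=14 g(8,4)=14 g(8,6)=6 g(8,8)=1
t=9: g(9,-9)=1 g(9,-7)=7 g(9,-5)=20 g(9,-3)=28 g(9,-1)=14 g(9,1)=14 g(9,3)=28 g(9,5)=20 g(9,7)=7 g(9,9)=1
t=10: g(10,-10)=1 g(10,-8)=8 g(10,-6)=27 g(10,-4)=48 g(10,-2)=42 g(10,2)=42 g(10,4)=48 g(10,6)=27 g(10,8)=8 g(10,10)=1
t=11: g(11,-11)=1 g(11,-9)=9 g(11,-7)=35 g(11,-5)=75 g(11,-3)=90 g(11,-1)=42 g(11,1)=42 g(11,3)=90 g(11,5)=75 g(11,7)=35 g(11,9)=9 g(11,11)=1
t=12: g(12,-12)=1 g(12,-10)=10 g(12,-8)=44 g(12,-6)=110 g(12,-4)=165 g(12,-2)=132 g(12,2)=132 g(12,4)=165 g(12,6)=110 g(12,8)=44 g(12,10)=10 g(12,12)=1
t=13: g(13,-13)=1 g(13,-11)=11 g(13,-9)=54 g(13,-7)=154 g(13,-5)=275 g(13,-3)=297 g(13,-1)=132 g(13,1)=132 g(13,3)=297 g(13,5)=275 g(13,7)=154 g(13,9)=54 g(13,11)=11 g(13,13)=1
t=14: g(14,-14)=1 g(14,-12)=12 g(14,-10)=65 g(14,-8)=208 g(14,-6)=429 g(14,-4)=572 g(14,-2)=429 g(14,2)=429 g(14,4)=572 g(14,6)=429 g(14,8)=208 g(14,10)=65 g(14,12)=12 g(14,14)=1
t=15: g(15,-15)=1 g(15,-13)=13 g(15,-11)=77 g(15,-9)=273 g(15,-7)=637 g(15,-5)=1001 g(15,-3)=1001 g(15,-1)=429 g(15,1)=429 g(15,3)=1001 g(15,5)=1001 g(15,7)=637 g(15,9)=273 g(15,11)=77 g(15,13)=13 g(15,15)=1
t=16: g(16,-16)=1 g(16,-14)=14 g(16,-12)=90 g(16,-10)=350 g(16,-8)=910 g(16,-6)=1638 g(16,-4)=2002 g(16,-2)=1430 g(16,2)=1430 g(16,4)=2002 g(16,6)=1638 g(16,8)=910 g(16,10)=350 g(16,12)=90 g(16,14)=14 g(16,16)=1
t=17: g(17,-17)=1 g(17,-15)=15 g(17,-13)=104 g(17,-11)=440 g(17,-9)=1260 g(17,-7)=2548 g(17,-5)=3640 g(17,-3)=3432 g(17,-1)=1430 g(17,1)=1430 g(17,3)=3432 g(17,5)=3640 g(17,7)=2548 g(17,9)=1260 g(17,11)=440 g(17,13)=104 g(17,15)=15 g(17,17)=1
t=18: g(18,-18)=1 g(18,-16)=16 g(18,-14)=119 g(18,-12)=544 g(18,-10)=1700 g(18,-8)=3808 g(18,-6)=6188 g(18,-4)=7072 g(18,-2)=4862 g(18,2)=4862 g(18,4)=7072 g(18,6)=6188 g(18,8)=3808 g(18,10)=1700 g(18,12)=544 g(18,14)=119 g(18,16)=16 g(18,18)=1
t=19: g(19,-19)=1 g(19,-17)=17 g(19,-15)=135 g(19,-13)=663 g(19,-11)=2244 g(19,-9)=5508 g(19,-7)=9996 g(19,-5)=13260 g(19,-3)=11934 g(19,-1)=4862 g(19,1)=4862 g(19,3)=11934 g(19,5)=13260 g(19,7)=9996 g(19,9)=5508 g(19,11)=2244 g(19,13)=663 g(19,15)=135 g(19,17)=17 g(19,19)=1
t=20: g(20,-20)=1 g(20,-18)=18 g(20,-16)=152 g(20,-14)=798 g(20,-12)=2907 g(20,-10)=7752 g(20,-8)=15504 g(20,-6)=23256 g(20,-4)=25194 g(20,-2)=16796 g(20,2)=16796 g(20,4)=25194 g(20,6)=23256 g(20,8)=15504 g(20,10)=7752 g(20,12)=2907 g(20,14)=798 g(20,16)=152 g(20,18)=18 g(20,20)=1
t=21: g(21,-21)=1 g(21,-19)=19 g(21,-17)=170 g(21,-15)=950 g(21,-13)=3705 g(21,-11)=10659 g(21,-9)=23256 g(21,-7)=38760 g(21,-5)=48450 g(21,-3)=41990 g(21,-1)=16796 g(21,1)=16796 g(21,3)=41990 g(21,5)=48450 g(21,7)=38760 g(21,9)=23256 g(21,11)=10659 g(21,13)=3705 g(21,15)=950 g(21,17)=170 g(21,19)=19 g(21,21)=1
t=22: g(22,-22)=1 g(22,-20)=20 g(22,-18)=189 g(22,-16)=1120 g(22,-14)=4655 g(22,-12)=14364 g(22,-10)=33915 g(22,-8)=62016 g(22,-6)=87210 g(22,-4)=90440 g(22,-2)=58786 g(22,2)=58786 g(22,4)=90440 g(22,6)=87210 g(22,8)=62016 g(22,10)=33915 g(22,12)=14364 g(22,14)=4655 g(22,16)=1120 g(22,18)=189 g(22,20)=20 g(22,22)=1
Paths never hitting 0: Σ_s g(22,s) = 705432
Paths hitting 0: 2^22 - 705432 = 3488872
P = 3488872/4194304 = 436109/524288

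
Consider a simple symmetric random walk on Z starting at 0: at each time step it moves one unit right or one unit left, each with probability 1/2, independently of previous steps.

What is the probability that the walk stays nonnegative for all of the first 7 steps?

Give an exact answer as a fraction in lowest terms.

Let f(t,s) = #length-t paths at position s with S_1..S_t all ≥ 0.
f(t,s) = f(t-1,s-1) + f(t-1,s+1) for s ≥ 0; f(t,s) = 0 for s < 0.
t=0: f(0,0)=1
t=1: f(1,1)=1
t=2: f(2,0)=1 f(2,2)=1
t=3: f(3,1)=2 f(3,3)=1
t=4: f(4,0)=2 f(4,2)=3 f(4,4)=1
t=5: f(5,1)=5 f(5,3)=4 f(5,5)=1
t=6: f(6,0)=5 f(6,2)=9 f(6,4)=5 f(6,6)=1
t=7: f(7,1)=14 f(7,3)=14 f(7,5)=6 f(7,7)=1
Σ_s f(7,s) = 35
P = 35/128 = 35/128

Answer: 35/128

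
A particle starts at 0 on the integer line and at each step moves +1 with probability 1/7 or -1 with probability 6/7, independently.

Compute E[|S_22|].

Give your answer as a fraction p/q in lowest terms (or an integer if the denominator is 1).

S_22 takes values m ≡ 0 (mod 2) with |m| ≤ 22; P(S_22=m) = C(22,(22+m)/2) · (1/7)^((22+m)/2) · (6/7)^((22-m)/2).
Distribution: P(S=-22)=131621703842267136/3909821048582988049, P(S=-20)=482612914088312832/3909821048582988049, P(S=-18)=120653228522078208/558545864083284007, P(S=-16)=134059142802309120/558545864083284007, P(S=-14)=106130154718494720/558545864083284007, P(S=-12)=63678092831096832/558545864083284007, P(S=-10)=30070210503573504/558545864083284007, P(S=-8)=80187228009529344/3909821048582988049, P(S=-6)=25058508752977920/3909821048582988049, P(S=-4)=928092916776960/558545864083284007, P(S=-2)=201086798635008/558545864083284007, P(S=0)=36561236115456/558545864083284007, P(S=2)=5585744406528/558545864083284007, P(S=4)=716121077760/558545864083284007, P(S=6)=537090808320/3909821048582988049, P(S=8)=47741405184/3909821048582988049, P(S=10)=497306304/558545864083284007, P(S=12)=29253312/558545864083284007, P(S=14)=1354320/558545864083284007, P(S=16)=47520/558545864083284007, P(S=18)=1188/558545864083284007, P(S=20)=132/3909821048582988049, P(S=22)=1/3909821048582988049
E[|S_22|] = Σ_m |m|·P(S_22=m) = 61440248836550995774/3909821048582988049

Answer: 61440248836550995774/3909821048582988049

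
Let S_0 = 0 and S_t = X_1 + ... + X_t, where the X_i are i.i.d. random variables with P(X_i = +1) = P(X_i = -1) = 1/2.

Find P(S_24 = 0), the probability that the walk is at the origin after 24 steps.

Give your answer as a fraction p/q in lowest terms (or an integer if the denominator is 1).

To return to 0 after 24 steps: need exactly 12 steps of +1 and 12 of -1.
Favorable paths: C(24,12) = 2704156
Total paths: 2^24 = 16777216
P = 2704156/16777216 = 676039/4194304

Answer: 676039/4194304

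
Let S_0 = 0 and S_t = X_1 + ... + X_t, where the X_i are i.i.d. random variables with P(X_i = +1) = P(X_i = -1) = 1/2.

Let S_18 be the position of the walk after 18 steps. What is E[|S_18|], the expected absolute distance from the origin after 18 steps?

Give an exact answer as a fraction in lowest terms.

Answer: 109395/32768

Derivation:
S_18 takes values m ≡ 0 (mod 2) with |m| ≤ 18; P(S_18=m) = C(18,(18+m)/2)/2^18.
Total paths: 2^18 = 262144
Distribution: P(S=-18)=1/262144, P(S=-16)=18/262144, P(S=-14)=153/262144, P(S=-12)=816/262144, P(S=-10)=3060/262144, P(S=-8)=8568/262144, P(S=-6)=18564/262144, P(S=-4)=31824/262144, P(S=-2)=43758/262144, P(S=0)=48620/262144, P(S=2)=43758/262144, P(S=4)=31824/262144, P(S=6)=18564/262144, P(S=8)=8568/262144, P(S=10)=3060/262144, P(S=12)=816/262144, P(S=14)=153/262144, P(S=16)=18/262144, P(S=18)=1/262144
E[|S_18|] = Σ_m |m|·P(S_18=m) = 875160/262144 = 109395/32768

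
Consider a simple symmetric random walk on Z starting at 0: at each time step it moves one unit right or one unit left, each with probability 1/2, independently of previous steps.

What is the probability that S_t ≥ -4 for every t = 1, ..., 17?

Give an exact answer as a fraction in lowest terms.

Let f(t,s) = #length-t paths at position s with S_1..S_t all ≥ -4.
f(t,s) = f(t-1,s-1) + f(t-1,s+1) for s ≥ -4; f(t,s) = 0 for s < -4.
t=0: f(0,0)=1
t=1: f(1,-1)=1 f(1,1)=1
t=2: f(2,-2)=1 f(2,0)=2 f(2,2)=1
t=3: f(3,-3)=1 f(3,-1)=3 f(3,1)=3 f(3,3)=1
t=4: f(4,-4)=1 f(4,-2)=4 f(4,0)=6 f(4,2)=4 f(4,4)=1
t=5: f(5,-3)=5 f(5,-1)=10 f(5,1)=10 f(5,3)=5 f(5,5)=1
t=6: f(6,-4)=5 f(6,-2)=15 f(6,0)=20 f(6,2)=15 f(6,4)=6 f(6,6)=1
t=7: f(7,-3)=20 f(7,-1)=35 f(7,1)=35 f(7,3)=21 f(7,5)=7 f(7,7)=1
t=8: f(8,-4)=20 f(8,-2)=55 f(8,0)=70 f(8,2)=56 f(8,4)=28 f(8,6)=8 f(8,8)=1
t=9: f(9,-3)=75 f(9,-1)=125 f(9,1)=126 f(9,3)=84 f(9,5)=36 f(9,7)=9 f(9,9)=1
t=10: f(10,-4)=75 f(10,-2)=200 f(10,0)=251 f(10,2)=210 f(10,4)=120 f(10,6)=45 f(10,8)=10 f(10,10)=1
t=11: f(11,-3)=275 f(11,-1)=451 f(11,1)=461 f(11,3)=330 f(11,5)=165 f(11,7)=55 f(11,9)=11 f(11,11)=1
t=12: f(12,-4)=275 f(12,-2)=726 f(12,0)=912 f(12,2)=791 f(12,4)=495 f(12,6)=220 f(12,8)=66 f(12,10)=12 f(12,12)=1
t=13: f(13,-3)=1001 f(13,-1)=1638 f(13,1)=1703 f(13,3)=1286 f(13,5)=715 f(13,7)=286 f(13,9)=78 f(13,11)=13 f(13,13)=1
t=14: f(14,-4)=1001 f(14,-2)=2639 f(14,0)=3341 f(14,2)=2989 f(14,4)=2001 f(14,6)=1001 f(14,8)=364 f(14,10)=91 f(14,12)=14 f(14,14)=1
t=15: f(15,-3)=3640 f(15,-1)=5980 f(15,1)=6330 f(15,3)=4990 f(15,5)=3002 f(15,7)=1365 f(15,9)=455 f(15,11)=105 f(15,13)=15 f(15,15)=1
t=16: f(16,-4)=3640 f(16,-2)=9620 f(16,0)=12310 f(16,2)=11320 f(16,4)=7992 f(16,6)=4367 f(16,8)=1820 f(16,10)=560 f(16,12)=120 f(16,14)=16 f(16,16)=1
t=17: f(17,-3)=13260 f(17,-1)=21930 f(17,1)=23630 f(17,3)=19312 f(17,5)=12359 f(17,7)=6187 f(17,9)=2380 f(17,11)=680 f(17,13)=136 f(17,15)=17 f(17,17)=1
Σ_s f(17,s) = 99892
P = 99892/131072 = 24973/32768

Answer: 24973/32768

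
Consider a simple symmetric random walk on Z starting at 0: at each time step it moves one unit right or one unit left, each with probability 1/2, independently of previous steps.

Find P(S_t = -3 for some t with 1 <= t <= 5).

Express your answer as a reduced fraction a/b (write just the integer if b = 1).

Answer: 7/32

Derivation:
Count via complement. Let g(t,s) = #length-t paths at position s with S_1..S_t all ≠ -3.
g(t,s) = g(t-1,s-1) + g(t-1,s+1) for s ≠ -3; g(t,-3) = 0.
t=0: g(0,0)=1
t=1: g(1,-1)=1 g(1,1)=1
t=2: g(2,-2)=1 g(2,0)=2 g(2,2)=1
t=3: g(3,-1)=3 g(3,1)=3 g(3,3)=1
t=4: g(4,-2)=3 g(4,0)=6 g(4,2)=4 g(4,4)=1
t=5: g(5,-1)=9 g(5,1)=10 g(5,3)=5 g(5,5)=1
Paths never hitting -3: Σ_s g(5,s) = 25
Paths hitting -3: 2^5 - 25 = 7
P = 7/32 = 7/32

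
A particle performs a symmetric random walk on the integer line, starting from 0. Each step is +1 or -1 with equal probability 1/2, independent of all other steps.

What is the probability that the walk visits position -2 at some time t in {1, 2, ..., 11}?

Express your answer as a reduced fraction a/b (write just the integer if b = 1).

Count via complement. Let g(t,s) = #length-t paths at position s with S_1..S_t all ≠ -2.
g(t,s) = g(t-1,s-1) + g(t-1,s+1) for s ≠ -2; g(t,-2) = 0.
t=0: g(0,0)=1
t=1: g(1,-1)=1 g(1,1)=1
t=2: g(2,0)=2 g(2,2)=1
t=3: g(3,-1)=2 g(3,1)=3 g(3,3)=1
t=4: g(4,0)=5 g(4,2)=4 g(4,4)=1
t=5: g(5,-1)=5 g(5,1)=9 g(5,3)=5 g(5,5)=1
t=6: g(6,0)=14 g(6,2)=14 g(6,4)=6 g(6,6)=1
t=7: g(7,-1)=14 g(7,1)=28 g(7,3)=20 g(7,5)=7 g(7,7)=1
t=8: g(8,0)=42 g(8,2)=48 g(8,4)=27 g(8,6)=8 g(8,8)=1
t=9: g(9,-1)=42 g(9,1)=90 g(9,3)=75 g(9,5)=35 g(9,7)=9 g(9,9)=1
t=10: g(10,0)=132 g(10,2)=165 g(10,4)=110 g(10,6)=44 g(10,8)=10 g(10,10)=1
t=11: g(11,-1)=132 g(11,1)=297 g(11,3)=275 g(11,5)=154 g(11,7)=54 g(11,9)=11 g(11,11)=1
Paths never hitting -2: Σ_s g(11,s) = 924
Paths hitting -2: 2^11 - 924 = 1124
P = 1124/2048 = 281/512

Answer: 281/512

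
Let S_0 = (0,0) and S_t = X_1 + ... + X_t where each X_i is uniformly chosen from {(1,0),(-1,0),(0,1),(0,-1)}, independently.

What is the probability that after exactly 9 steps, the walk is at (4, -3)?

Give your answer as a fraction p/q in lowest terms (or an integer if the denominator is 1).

Answer: 567/131072

Derivation:
Let h be the number of horizontal steps (so 9-h are vertical). To end at (4,-3) need (h+4)/2 right-steps and ((9-h)-3)/2 up-steps.
Sum over h with 4 ≤ h ≤ 6, h ≡ 0 (mod 2), 9-h ≡ 1 (mod 2):
h=4: C(9,4)·C(4,4)·C(5,1) = 126·1·5 = 630
h=6: C(9,6)·C(6,5)·C(3,0) = 84·6·1 = 504
Total favorable: 1134
Total paths: 4^9 = 262144
P = 1134/262144 = 567/131072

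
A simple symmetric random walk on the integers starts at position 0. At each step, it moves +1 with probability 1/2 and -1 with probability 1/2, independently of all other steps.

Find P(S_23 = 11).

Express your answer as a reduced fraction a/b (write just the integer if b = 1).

To reach position 11 after 23 steps: need 17 steps of +1 and 6 of -1.
Favorable paths: C(23,17) = 100947
Total paths: 2^23 = 8388608
P = 100947/8388608 = 100947/8388608

Answer: 100947/8388608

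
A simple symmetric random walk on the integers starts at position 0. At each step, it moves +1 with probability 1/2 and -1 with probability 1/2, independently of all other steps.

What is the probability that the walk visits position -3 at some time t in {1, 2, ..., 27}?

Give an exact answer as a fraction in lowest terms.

Count via complement. Let g(t,s) = #length-t paths at position s with S_1..S_t all ≠ -3.
g(t,s) = g(t-1,s-1) + g(t-1,s+1) for s ≠ -3; g(t,-3) = 0.
t=0: g(0,0)=1
t=1: g(1,-1)=1 g(1,1)=1
t=2: g(2,-2)=1 g(2,0)=2 g(2,2)=1
t=3: g(3,-1)=3 g(3,1)=3 g(3,3)=1
t=4: g(4,-2)=3 g(4,0)=6 g(4,2)=4 g(4,4)=1
t=5: g(5,-1)=9 g(5,1)=10 g(5,3)=5 g(5,5)=1
t=6: g(6,-2)=9 g(6,0)=19 g(6,2)=15 g(6,4)=6 g(6,6)=1
t=7: g(7,-1)=28 g(7,1)=34 g(7,3)=21 g(7,5)=7 g(7,7)=1
t=8: g(8,-2)=28 g(8,0)=62 g(8,2)=55 g(8,4)=28 g(8,6)=8 g(8,8)=1
t=9: g(9,-1)=90 g(9,1)=117 g(9,3)=83 g(9,5)=36 g(9,7)=9 g(9,9)=1
t=10: g(10,-2)=90 g(10,0)=207 g(10,2)=200 g(10,4)=119 g(10,6)=45 g(10,8)=10 g(10,10)=1
t=11: g(11,-1)=297 g(11,1)=407 g(11,3)=319 g(11,5)=164 g(11,7)=55 g(11,9)=11 g(11,11)=1
t=12: g(12,-2)=297 g(12,0)=704 g(12,2)=726 g(12,4)=483 g(12,6)=219 g(12,8)=66 g(12,10)=12 g(12,12)=1
t=13: g(13,-1)=1001 g(13,1)=1430 g(13,3)=1209 g(13,5)=702 g(13,7)=285 g(13,9)=78 g(13,11)=13 g(13,13)=1
t=14: g(14,-2)=1001 g(14,0)=2431 g(14,2)=2639 g(14,4)=1911 g(14,6)=987 g(14,8)=363 g(14,10)=91 g(14,12)=14 g(14,14)=1
t=15: g(15,-1)=3432 g(15,1)=5070 g(15,3)=4550 g(15,5)=2898 g(15,7)=1350 g(15,9)=454 g(15,11)=105 g(15,13)=15 g(15,15)=1
t=16: g(16,-2)=3432 g(16,0)=8502 g(16,2)=9620 g(16,4)=7448 g(16,6)=4248 g(16,8)=1804 g(16,10)=559 g(16,12)=120 g(16,14)=16 g(16,16)=1
t=17: g(17,-1)=11934 g(17,1)=18122 g(17,3)=17068 g(17,5)=11696 g(17,7)=6052 g(17,9)=2363 g(17,11)=679 g(17,13)=136 g(17,15)=17 g(17,17)=1
t=18: g(18,-2)=11934 g(18,0)=30056 g(18,2)=35190 g(18,4)=28764 g(18,6)=17748 g(18,8)=8415 g(18,10)=3042 g(18,12)=815 g(18,14)=153 g(18,16)=18 g(18,18)=1
t=19: g(19,-1)=41990 g(19,1)=65246 g(19,3)=63954 g(19,5)=46512 g(19,7)=26163 g(19,9)=11457 g(19,11)=3857 g(19,13)=968 g(19,15)=171 g(19,17)=19 g(19,19)=1
t=20: g(20,-2)=41990 g(20,0)=107236 g(20,2)=129200 g(20,4)=110466 g(20,6)=72675 g(20,8)=37620 g(20,10)=15314 g(20,12)=4825 g(20,14)=1139 g(20,16)=190 g(20,18)=20 g(20,20)=1
t=21: g(21,-1)=149226 g(21,1)=236436 g(21,3)=239666 g(21,5)=183141 g(21,7)=110295 g(21,9)=52934 g(21,11)=20139 g(21,13)=5964 g(21,15)=1329 g(21,17)=210 g(21,19)=21 g(21,21)=1
t=22: g(22,-2)=149226 g(22,0)=385662 g(22,2)=476102 g(22,4)=422807 g(22,6)=293436 g(22,8)=163229 g(22,10)=73073 g(22,12)=26103 g(22,14)=7293 g(22,16)=1539 g(22,18)=231 g(22,20)=22 g(22,22)=1
t=23: g(23,-1)=534888 g(23,1)=861764 g(23,3)=898909 g(23,5)=716243 g(23,7)=456665 g(23,9)=236302 g(23,11)=99176 g(23,13)=33396 g(23,15)=8832 g(23,17)=1770 g(23,19)=253 g(23,21)=23 g(23,23)=1
t=24: g(24,-2)=534888 g(24,0)=1396652 g(24,2)=1760673 g(24,4)=1615152 g(24,6)=1172908 g(24,8)=692967 g(24,10)=335478 g(24,12)=132572 g(24,14)=42228 g(24,16)=10602 g(24,18)=2023 g(24,20)=276 g(24,22)=24 g(24,24)=1
t=25: g(25,-1)=1931540 g(25,1)=3157325 g(25,3)=3375825 g(25,5)=2788060 g(25,7)=1865875 g(25,9)=1028445 g(25,11)=468050 g(25,13)=174800 g(25,15)=52830 g(25,17)=12625 g(25,19)=2299 g(25,21)=300 g(25,23)=25 g(25,25)=1
t=26: g(26,-2)=1931540 g(26,0)=5088865 g(26,2)=6533150 g(26,4)=6163885 g(26,6)=4653935 g(26,8)=2894320 g(26,10)=1496495 g(26,12)=642850 g(26,14)=227630 g(26,16)=65455 g(26,18)=14924 g(26,20)=2599 g(26,22)=325 g(26,24)=26 g(26,26)=1
t=27: g(27,-1)=7020405 g(27,1)=11622015 g(27,3)=12697035 g(27,5)=10817820 g(27,7)=7548255 g(27,9)=4390815 g(27,11)=2139345 g(27,13)=870480 g(27,15)=293085 g(27,17)=80379 g(27,19)=17523 g(27,21)=2924 g(27,23)=351 g(27,25)=27 g(27,27)=1
Paths never hitting -3: Σ_s g(27,s) = 57500460
Paths hitting -3: 2^27 - 57500460 = 76717268
P = 76717268/134217728 = 19179317/33554432

Answer: 19179317/33554432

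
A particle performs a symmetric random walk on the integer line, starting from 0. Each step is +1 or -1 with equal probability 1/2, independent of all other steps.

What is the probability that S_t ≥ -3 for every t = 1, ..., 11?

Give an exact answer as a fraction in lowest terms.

Let f(t,s) = #length-t paths at position s with S_1..S_t all ≥ -3.
f(t,s) = f(t-1,s-1) + f(t-1,s+1) for s ≥ -3; f(t,s) = 0 for s < -3.
t=0: f(0,0)=1
t=1: f(1,-1)=1 f(1,1)=1
t=2: f(2,-2)=1 f(2,0)=2 f(2,2)=1
t=3: f(3,-3)=1 f(3,-1)=3 f(3,1)=3 f(3,3)=1
t=4: f(4,-2)=4 f(4,0)=6 f(4,2)=4 f(4,4)=1
t=5: f(5,-3)=4 f(5,-1)=10 f(5,1)=10 f(5,3)=5 f(5,5)=1
t=6: f(6,-2)=14 f(6,0)=20 f(6,2)=15 f(6,4)=6 f(6,6)=1
t=7: f(7,-3)=14 f(7,-1)=34 f(7,1)=35 f(7,3)=21 f(7,5)=7 f(7,7)=1
t=8: f(8,-2)=48 f(8,0)=69 f(8,2)=56 f(8,4)=28 f(8,6)=8 f(8,8)=1
t=9: f(9,-3)=48 f(9,-1)=117 f(9,1)=125 f(9,3)=84 f(9,5)=36 f(9,7)=9 f(9,9)=1
t=10: f(10,-2)=165 f(10,0)=242 f(10,2)=209 f(10,4)=120 f(10,6)=45 f(10,8)=10 f(10,10)=1
t=11: f(11,-3)=165 f(11,-1)=407 f(11,1)=451 f(11,3)=329 f(11,5)=165 f(11,7)=55 f(11,9)=11 f(11,11)=1
Σ_s f(11,s) = 1584
P = 1584/2048 = 99/128

Answer: 99/128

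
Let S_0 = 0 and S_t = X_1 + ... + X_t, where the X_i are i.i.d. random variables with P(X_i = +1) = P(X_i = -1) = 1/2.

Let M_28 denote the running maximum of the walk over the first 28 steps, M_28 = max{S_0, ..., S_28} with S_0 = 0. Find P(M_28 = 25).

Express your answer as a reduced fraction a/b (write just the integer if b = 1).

Answer: 7/67108864

Derivation:
Let M_28 = max(S_0,...,S_28). Use the reflection principle: for j ≥ 1, #{paths with M_28 ≥ j} = #{S_28 ≥ j} + #{S_28 ≥ j+1}.
By reflection, #{M_28 ≥ 25} = #{S_28 ≥ 25} + #{S_28 ≥ 26} = 29 + 29 = 58.
#{M_28 ≥ 26} = #{S_28 ≥ 26} + #{S_28 ≥ 27} = 29 + 1 = 30.
#{M_28 = 25} = 58 - 30 = 28.
P(M_28 = 25) = 28/268435456 = 7/67108864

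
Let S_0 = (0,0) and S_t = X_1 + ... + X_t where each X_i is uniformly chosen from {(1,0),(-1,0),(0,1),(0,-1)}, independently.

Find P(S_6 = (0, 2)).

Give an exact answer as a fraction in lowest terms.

Answer: 225/4096

Derivation:
Let h be the number of horizontal steps (so 6-h are vertical). To end at (0,2) need (h+0)/2 right-steps and ((6-h)+2)/2 up-steps.
Sum over h with 0 ≤ h ≤ 4, h ≡ 0 (mod 2), 6-h ≡ 0 (mod 2):
h=0: C(6,0)·C(0,0)·C(6,4) = 1·1·15 = 15
h=2: C(6,2)·C(2,1)·C(4,3) = 15·2·4 = 120
h=4: C(6,4)·C(4,2)·C(2,2) = 15·6·1 = 90
Total favorable: 225
Total paths: 4^6 = 4096
P = 225/4096 = 225/4096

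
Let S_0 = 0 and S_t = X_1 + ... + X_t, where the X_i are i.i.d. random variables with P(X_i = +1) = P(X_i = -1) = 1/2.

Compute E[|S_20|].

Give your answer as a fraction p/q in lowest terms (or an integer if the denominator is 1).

Answer: 230945/65536

Derivation:
S_20 takes values m ≡ 0 (mod 2) with |m| ≤ 20; P(S_20=m) = C(20,(20+m)/2)/2^20.
Total paths: 2^20 = 1048576
Distribution: P(S=-20)=1/1048576, P(S=-18)=20/1048576, P(S=-16)=190/1048576, P(S=-14)=1140/1048576, P(S=-12)=4845/1048576, P(S=-10)=15504/1048576, P(S=-8)=38760/1048576, P(S=-6)=77520/1048576, P(S=-4)=125970/1048576, P(S=-2)=167960/1048576, P(S=0)=184756/1048576, P(S=2)=167960/1048576, P(S=4)=125970/1048576, P(S=6)=77520/1048576, P(S=8)=38760/1048576, P(S=10)=15504/1048576, P(S=12)=4845/1048576, P(S=14)=1140/1048576, P(S=16)=190/1048576, P(S=18)=20/1048576, P(S=20)=1/1048576
E[|S_20|] = Σ_m |m|·P(S_20=m) = 3695120/1048576 = 230945/65536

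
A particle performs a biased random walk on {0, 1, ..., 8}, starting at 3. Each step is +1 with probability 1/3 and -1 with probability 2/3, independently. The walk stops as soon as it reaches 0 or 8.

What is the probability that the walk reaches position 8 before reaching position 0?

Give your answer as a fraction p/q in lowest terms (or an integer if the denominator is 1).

Answer: 7/255

Derivation:
Biased walk: p = 1/3, q = 2/3, r = q/p = 2
Gambler's ruin: P(hit 8 before 0 | start at 3) = (1 - r^a)/(1 - r^N)
r^3 = 8; r^8 = 256
P = (1 - 8) / (1 - 256) = -7 / -255 = 7/255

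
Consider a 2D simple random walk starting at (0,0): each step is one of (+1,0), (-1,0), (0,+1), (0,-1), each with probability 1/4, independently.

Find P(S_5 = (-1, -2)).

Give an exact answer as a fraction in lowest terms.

Let h be the number of horizontal steps (so 5-h are vertical). To end at (-1,-2) need (h-1)/2 right-steps and ((5-h)-2)/2 up-steps.
Sum over h with 1 ≤ h ≤ 3, h ≡ 1 (mod 2), 5-h ≡ 0 (mod 2):
h=1: C(5,1)·C(1,0)·C(4,1) = 5·1·4 = 20
h=3: C(5,3)·C(3,1)·C(2,0) = 10·3·1 = 30
Total favorable: 50
Total paths: 4^5 = 1024
P = 50/1024 = 25/512

Answer: 25/512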